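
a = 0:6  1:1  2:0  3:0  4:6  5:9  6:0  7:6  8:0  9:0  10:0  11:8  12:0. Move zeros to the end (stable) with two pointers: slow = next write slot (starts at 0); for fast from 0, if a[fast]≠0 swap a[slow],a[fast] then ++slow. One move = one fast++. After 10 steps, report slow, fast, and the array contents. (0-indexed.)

slow=5, fast=10, a=[6, 1, 6, 9, 6, 0, 0, 0, 0, 0, 0, 8, 0]

slow=0 fast=0: a[fast]=6≠0 swap→a[0]=6, slow++,fast++
slow=1 fast=1: a[fast]=1≠0 swap→a[1]=1, slow++,fast++
slow=2 fast=2: a[fast]=0, fast++
slow=2 fast=3: a[fast]=0, fast++
slow=2 fast=4: a[fast]=6≠0 swap→a[2]=6, slow++,fast++
slow=3 fast=5: a[fast]=9≠0 swap→a[3]=9, slow++,fast++
slow=4 fast=6: a[fast]=0, fast++
slow=4 fast=7: a[fast]=6≠0 swap→a[4]=6, slow++,fast++
slow=5 fast=8: a[fast]=0, fast++
slow=5 fast=9: a[fast]=0, fast++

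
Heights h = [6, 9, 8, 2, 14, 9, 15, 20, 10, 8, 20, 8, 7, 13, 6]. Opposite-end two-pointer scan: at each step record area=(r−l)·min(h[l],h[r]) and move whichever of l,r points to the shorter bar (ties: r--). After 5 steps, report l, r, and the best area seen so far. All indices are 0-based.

l=4, r=13, best area=108

[0,14] min(6,6)*14=84 best=84 * → r--
[0,13] min(6,13)*13=78 best=84 → l++
[1,13] min(9,13)*12=108 best=108 * → l++
[2,13] min(8,13)*11=88 best=108 → l++
[3,13] min(2,13)*10=20 best=108 → l++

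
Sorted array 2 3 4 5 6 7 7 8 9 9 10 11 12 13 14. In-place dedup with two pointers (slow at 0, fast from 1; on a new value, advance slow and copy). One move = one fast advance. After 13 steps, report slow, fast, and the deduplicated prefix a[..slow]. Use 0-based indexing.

slow=11, fast=14, prefix=[2, 3, 4, 5, 6, 7, 8, 9, 10, 11, 12, 13]

(s=0,f=1) a[fast]=3≠a[slow]=2 write a[1]=3 → slow++,fast++
(s=1,f=2) a[fast]=4≠a[slow]=3 write a[2]=4 → slow++,fast++
(s=2,f=3) a[fast]=5≠a[slow]=4 write a[3]=5 → slow++,fast++
(s=3,f=4) a[fast]=6≠a[slow]=5 write a[4]=6 → slow++,fast++
(s=4,f=5) a[fast]=7≠a[slow]=6 write a[5]=7 → slow++,fast++
(s=5,f=6) a[fast]=7=a[slow] dup → fast++
(s=5,f=7) a[fast]=8≠a[slow]=7 write a[6]=8 → slow++,fast++
(s=6,f=8) a[fast]=9≠a[slow]=8 write a[7]=9 → slow++,fast++
(s=7,f=9) a[fast]=9=a[slow] dup → fast++
(s=7,f=10) a[fast]=10≠a[slow]=9 write a[8]=10 → slow++,fast++
(s=8,f=11) a[fast]=11≠a[slow]=10 write a[9]=11 → slow++,fast++
(s=9,f=12) a[fast]=12≠a[slow]=11 write a[10]=12 → slow++,fast++
(s=10,f=13) a[fast]=13≠a[slow]=12 write a[11]=13 → slow++,fast++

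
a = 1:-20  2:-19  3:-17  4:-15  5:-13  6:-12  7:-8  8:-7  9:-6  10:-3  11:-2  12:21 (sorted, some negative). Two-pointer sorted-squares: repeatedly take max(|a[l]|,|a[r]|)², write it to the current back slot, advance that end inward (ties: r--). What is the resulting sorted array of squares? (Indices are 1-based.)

l=1 r=12: |-20|<=|21| out[12]=441, r--
l=1 r=11: |-20|>|-2| out[11]=400, l++
l=2 r=11: |-19|>|-2| out[10]=361, l++
l=3 r=11: |-17|>|-2| out[9]=289, l++
l=4 r=11: |-15|>|-2| out[8]=225, l++
l=5 r=11: |-13|>|-2| out[7]=169, l++
l=6 r=11: |-12|>|-2| out[6]=144, l++
l=7 r=11: |-8|>|-2| out[5]=64, l++
l=8 r=11: |-7|>|-2| out[4]=49, l++
l=9 r=11: |-6|>|-2| out[3]=36, l++
l=10 r=11: |-3|>|-2| out[2]=9, l++
l=11 r=11: |-2|<=|-2| out[1]=4, r--

[4, 9, 36, 49, 64, 144, 169, 225, 289, 361, 400, 441]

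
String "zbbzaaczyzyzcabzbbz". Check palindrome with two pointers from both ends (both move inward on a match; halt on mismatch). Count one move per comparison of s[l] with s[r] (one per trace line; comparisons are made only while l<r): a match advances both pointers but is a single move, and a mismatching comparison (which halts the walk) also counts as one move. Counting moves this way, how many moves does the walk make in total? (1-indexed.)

5 moves

l=1 r=19: 'z'=='z', l++,r--
l=2 r=18: 'b'=='b', l++,r--
l=3 r=17: 'b'=='b', l++,r--
l=4 r=16: 'z'=='z', l++,r--
l=5 r=15: 'a'!='b', stop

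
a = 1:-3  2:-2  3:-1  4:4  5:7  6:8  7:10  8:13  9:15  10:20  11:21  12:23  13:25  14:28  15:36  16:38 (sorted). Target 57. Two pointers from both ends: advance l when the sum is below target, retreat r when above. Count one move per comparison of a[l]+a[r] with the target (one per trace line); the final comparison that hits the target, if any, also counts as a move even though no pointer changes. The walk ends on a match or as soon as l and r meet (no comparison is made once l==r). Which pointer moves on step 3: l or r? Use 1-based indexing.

l=1 r=16: -3+38=35 <57, l++
l=2 r=16: -2+38=36 <57, l++
l=3 r=16: -1+38=37 <57, l++

l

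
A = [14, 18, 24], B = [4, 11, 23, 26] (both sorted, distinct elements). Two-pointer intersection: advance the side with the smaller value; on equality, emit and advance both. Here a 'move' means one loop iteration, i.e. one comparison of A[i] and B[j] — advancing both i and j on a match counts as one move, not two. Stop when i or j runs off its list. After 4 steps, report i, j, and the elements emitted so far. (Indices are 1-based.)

i=3, j=3, emitted=[]

[i=1,j=1] 14>4 → j++
[i=1,j=2] 14>11 → j++
[i=1,j=3] 14<23 → i++
[i=2,j=3] 18<23 → i++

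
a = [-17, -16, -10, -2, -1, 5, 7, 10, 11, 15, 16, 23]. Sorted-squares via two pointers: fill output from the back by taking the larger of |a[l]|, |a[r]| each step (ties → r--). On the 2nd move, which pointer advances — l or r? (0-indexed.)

l

[0,11] |-17|<=|23| out[11]=529 → r--
[0,10] |-17|>|16| out[10]=289 → l++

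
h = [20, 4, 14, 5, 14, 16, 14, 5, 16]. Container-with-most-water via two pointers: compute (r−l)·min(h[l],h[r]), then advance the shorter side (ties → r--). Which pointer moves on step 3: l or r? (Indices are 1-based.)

r

l=1 r=9: min(20,16)*8=128 best=128 *, r--
l=1 r=8: min(20,5)*7=35 best=128, r--
l=1 r=7: min(20,14)*6=84 best=128, r--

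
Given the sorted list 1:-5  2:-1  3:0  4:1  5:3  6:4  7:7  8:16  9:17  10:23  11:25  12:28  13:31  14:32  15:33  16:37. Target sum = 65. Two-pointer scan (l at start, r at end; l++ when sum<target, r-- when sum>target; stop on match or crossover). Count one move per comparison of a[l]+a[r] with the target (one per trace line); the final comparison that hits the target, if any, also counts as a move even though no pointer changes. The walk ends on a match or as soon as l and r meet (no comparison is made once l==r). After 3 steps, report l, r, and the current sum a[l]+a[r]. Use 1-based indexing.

l=1 r=16: -5+37=32 <65, l++
l=2 r=16: -1+37=36 <65, l++
l=3 r=16: 0+37=37 <65, l++

l=4, r=16, sum=38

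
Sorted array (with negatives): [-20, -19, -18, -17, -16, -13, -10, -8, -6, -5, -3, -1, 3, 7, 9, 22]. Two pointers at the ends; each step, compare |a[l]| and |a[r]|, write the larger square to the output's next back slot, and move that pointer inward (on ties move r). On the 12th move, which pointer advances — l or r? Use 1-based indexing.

[1,16] |-20|<=|22| out[16]=484 → r--
[1,15] |-20|>|9| out[15]=400 → l++
[2,15] |-19|>|9| out[14]=361 → l++
[3,15] |-18|>|9| out[13]=324 → l++
[4,15] |-17|>|9| out[12]=289 → l++
[5,15] |-16|>|9| out[11]=256 → l++
[6,15] |-13|>|9| out[10]=169 → l++
[7,15] |-10|>|9| out[9]=100 → l++
[8,15] |-8|<=|9| out[8]=81 → r--
[8,14] |-8|>|7| out[7]=64 → l++
[9,14] |-6|<=|7| out[6]=49 → r--
[9,13] |-6|>|3| out[5]=36 → l++

l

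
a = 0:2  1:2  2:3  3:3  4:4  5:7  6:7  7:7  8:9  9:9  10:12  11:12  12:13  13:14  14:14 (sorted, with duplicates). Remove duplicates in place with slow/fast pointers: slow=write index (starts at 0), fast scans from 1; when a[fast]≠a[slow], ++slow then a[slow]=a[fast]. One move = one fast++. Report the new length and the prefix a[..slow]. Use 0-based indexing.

slow=0 fast=1: a[fast]=2=a[slow] dup, fast++
slow=0 fast=2: a[fast]=3≠a[slow]=2 write a[1]=3, slow++,fast++
slow=1 fast=3: a[fast]=3=a[slow] dup, fast++
slow=1 fast=4: a[fast]=4≠a[slow]=3 write a[2]=4, slow++,fast++
slow=2 fast=5: a[fast]=7≠a[slow]=4 write a[3]=7, slow++,fast++
slow=3 fast=6: a[fast]=7=a[slow] dup, fast++
slow=3 fast=7: a[fast]=7=a[slow] dup, fast++
slow=3 fast=8: a[fast]=9≠a[slow]=7 write a[4]=9, slow++,fast++
slow=4 fast=9: a[fast]=9=a[slow] dup, fast++
slow=4 fast=10: a[fast]=12≠a[slow]=9 write a[5]=12, slow++,fast++
slow=5 fast=11: a[fast]=12=a[slow] dup, fast++
slow=5 fast=12: a[fast]=13≠a[slow]=12 write a[6]=13, slow++,fast++
slow=6 fast=13: a[fast]=14≠a[slow]=13 write a[7]=14, slow++,fast++
slow=7 fast=14: a[fast]=14=a[slow] dup, fast++

length 8; prefix = [2, 3, 4, 7, 9, 12, 13, 14]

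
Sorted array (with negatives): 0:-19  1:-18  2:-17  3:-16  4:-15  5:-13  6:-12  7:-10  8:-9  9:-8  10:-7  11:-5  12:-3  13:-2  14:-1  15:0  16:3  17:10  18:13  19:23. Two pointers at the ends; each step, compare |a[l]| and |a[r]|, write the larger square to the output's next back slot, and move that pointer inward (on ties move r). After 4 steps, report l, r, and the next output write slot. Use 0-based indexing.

l=0 r=19: |-19|<=|23| out[19]=529, r--
l=0 r=18: |-19|>|13| out[18]=361, l++
l=1 r=18: |-18|>|13| out[17]=324, l++
l=2 r=18: |-17|>|13| out[16]=289, l++

l=3, r=18, next write slot=15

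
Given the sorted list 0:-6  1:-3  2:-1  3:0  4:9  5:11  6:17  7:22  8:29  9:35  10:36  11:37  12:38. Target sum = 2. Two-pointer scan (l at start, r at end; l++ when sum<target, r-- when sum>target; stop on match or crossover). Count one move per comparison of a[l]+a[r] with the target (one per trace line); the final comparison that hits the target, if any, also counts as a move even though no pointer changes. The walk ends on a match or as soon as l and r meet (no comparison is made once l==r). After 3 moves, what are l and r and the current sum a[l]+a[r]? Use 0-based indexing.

[0,12] -6+38=32 >2 → r--
[0,11] -6+37=31 >2 → r--
[0,10] -6+36=30 >2 → r--

l=0, r=9, sum=29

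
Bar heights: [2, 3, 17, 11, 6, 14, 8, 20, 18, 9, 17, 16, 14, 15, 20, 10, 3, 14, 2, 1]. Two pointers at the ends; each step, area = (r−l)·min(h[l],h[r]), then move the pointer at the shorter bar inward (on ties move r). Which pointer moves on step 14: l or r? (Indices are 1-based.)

[1,20] min(2,1)*19=19 best=19 * → r--
[1,19] min(2,2)*18=36 best=36 * → r--
[1,18] min(2,14)*17=34 best=36 → l++
[2,18] min(3,14)*16=48 best=48 * → l++
[3,18] min(17,14)*15=210 best=210 * → r--
[3,17] min(17,3)*14=42 best=210 → r--
[3,16] min(17,10)*13=130 best=210 → r--
[3,15] min(17,20)*12=204 best=210 → l++
[4,15] min(11,20)*11=121 best=210 → l++
[5,15] min(6,20)*10=60 best=210 → l++
[6,15] min(14,20)*9=126 best=210 → l++
[7,15] min(8,20)*8=64 best=210 → l++
[8,15] min(20,20)*7=140 best=210 → r--
[8,14] min(20,15)*6=90 best=210 → r--

r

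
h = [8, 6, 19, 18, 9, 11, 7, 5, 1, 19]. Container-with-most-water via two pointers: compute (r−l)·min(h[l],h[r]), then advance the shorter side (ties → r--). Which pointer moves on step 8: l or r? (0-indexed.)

r

l=0 r=9: min(8,19)*9=72 best=72 *, l++
l=1 r=9: min(6,19)*8=48 best=72, l++
l=2 r=9: min(19,19)*7=133 best=133 *, r--
l=2 r=8: min(19,1)*6=6 best=133, r--
l=2 r=7: min(19,5)*5=25 best=133, r--
l=2 r=6: min(19,7)*4=28 best=133, r--
l=2 r=5: min(19,11)*3=33 best=133, r--
l=2 r=4: min(19,9)*2=18 best=133, r--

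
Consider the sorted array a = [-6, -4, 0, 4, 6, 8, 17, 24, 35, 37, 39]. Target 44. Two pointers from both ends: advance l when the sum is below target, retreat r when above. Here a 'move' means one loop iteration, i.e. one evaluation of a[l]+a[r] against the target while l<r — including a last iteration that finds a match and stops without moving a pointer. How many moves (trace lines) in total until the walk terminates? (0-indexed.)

10 moves

l=0 r=10: -6+39=33 <44, l++
l=1 r=10: -4+39=35 <44, l++
l=2 r=10: 0+39=39 <44, l++
l=3 r=10: 4+39=43 <44, l++
l=4 r=10: 6+39=45 >44, r--
l=4 r=9: 6+37=43 <44, l++
l=5 r=9: 8+37=45 >44, r--
l=5 r=8: 8+35=43 <44, l++
l=6 r=8: 17+35=52 >44, r--
l=6 r=7: 17+24=41 <44, l++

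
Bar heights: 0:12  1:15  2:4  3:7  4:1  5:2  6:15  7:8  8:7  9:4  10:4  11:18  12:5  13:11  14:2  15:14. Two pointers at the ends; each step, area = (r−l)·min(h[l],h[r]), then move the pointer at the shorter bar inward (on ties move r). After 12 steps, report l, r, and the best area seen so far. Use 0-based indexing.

l=8, r=11, best area=196

l=0 r=15: min(12,14)*15=180 best=180 *, l++
l=1 r=15: min(15,14)*14=196 best=196 *, r--
l=1 r=14: min(15,2)*13=26 best=196, r--
l=1 r=13: min(15,11)*12=132 best=196, r--
l=1 r=12: min(15,5)*11=55 best=196, r--
l=1 r=11: min(15,18)*10=150 best=196, l++
l=2 r=11: min(4,18)*9=36 best=196, l++
l=3 r=11: min(7,18)*8=56 best=196, l++
l=4 r=11: min(1,18)*7=7 best=196, l++
l=5 r=11: min(2,18)*6=12 best=196, l++
l=6 r=11: min(15,18)*5=75 best=196, l++
l=7 r=11: min(8,18)*4=32 best=196, l++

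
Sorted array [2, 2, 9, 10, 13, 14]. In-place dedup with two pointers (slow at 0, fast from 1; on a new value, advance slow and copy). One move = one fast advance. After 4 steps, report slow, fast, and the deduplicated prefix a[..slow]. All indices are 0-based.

slow=0 fast=1: a[fast]=2=a[slow] dup, fast++
slow=0 fast=2: a[fast]=9≠a[slow]=2 write a[1]=9, slow++,fast++
slow=1 fast=3: a[fast]=10≠a[slow]=9 write a[2]=10, slow++,fast++
slow=2 fast=4: a[fast]=13≠a[slow]=10 write a[3]=13, slow++,fast++

slow=3, fast=5, prefix=[2, 9, 10, 13]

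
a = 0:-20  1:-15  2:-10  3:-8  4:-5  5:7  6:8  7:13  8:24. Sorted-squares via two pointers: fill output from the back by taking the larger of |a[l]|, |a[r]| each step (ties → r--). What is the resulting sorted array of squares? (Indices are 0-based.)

[25, 49, 64, 64, 100, 169, 225, 400, 576]

[0,8] |-20|<=|24| out[8]=576 → r--
[0,7] |-20|>|13| out[7]=400 → l++
[1,7] |-15|>|13| out[6]=225 → l++
[2,7] |-10|<=|13| out[5]=169 → r--
[2,6] |-10|>|8| out[4]=100 → l++
[3,6] |-8|<=|8| out[3]=64 → r--
[3,5] |-8|>|7| out[2]=64 → l++
[4,5] |-5|<=|7| out[1]=49 → r--
[4,4] |-5|<=|-5| out[0]=25 → r--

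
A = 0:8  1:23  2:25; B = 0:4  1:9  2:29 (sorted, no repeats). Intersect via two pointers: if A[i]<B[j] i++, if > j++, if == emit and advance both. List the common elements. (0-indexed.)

intersection = []

i=0 j=0: 8>4, j++
i=0 j=1: 8<9, i++
i=1 j=1: 23>9, j++
i=1 j=2: 23<29, i++
i=2 j=2: 25<29, i++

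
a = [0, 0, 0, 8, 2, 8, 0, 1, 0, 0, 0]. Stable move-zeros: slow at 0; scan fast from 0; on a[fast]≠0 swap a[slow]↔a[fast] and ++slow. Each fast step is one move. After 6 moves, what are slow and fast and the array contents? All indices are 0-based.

slow=3, fast=6, a=[8, 2, 8, 0, 0, 0, 0, 1, 0, 0, 0]

(s=0,f=0) a[fast]=0 → fast++
(s=0,f=1) a[fast]=0 → fast++
(s=0,f=2) a[fast]=0 → fast++
(s=0,f=3) a[fast]=8≠0 swap→a[0]=8 → slow++,fast++
(s=1,f=4) a[fast]=2≠0 swap→a[1]=2 → slow++,fast++
(s=2,f=5) a[fast]=8≠0 swap→a[2]=8 → slow++,fast++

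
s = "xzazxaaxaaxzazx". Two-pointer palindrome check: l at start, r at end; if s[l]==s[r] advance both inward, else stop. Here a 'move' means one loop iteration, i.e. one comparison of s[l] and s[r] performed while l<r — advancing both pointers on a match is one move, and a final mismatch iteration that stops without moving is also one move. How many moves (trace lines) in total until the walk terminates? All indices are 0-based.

[0,14] 'x'=='x' → l++,r--
[1,13] 'z'=='z' → l++,r--
[2,12] 'a'=='a' → l++,r--
[3,11] 'z'=='z' → l++,r--
[4,10] 'x'=='x' → l++,r--
[5,9] 'a'=='a' → l++,r--
[6,8] 'a'=='a' → l++,r--

7 moves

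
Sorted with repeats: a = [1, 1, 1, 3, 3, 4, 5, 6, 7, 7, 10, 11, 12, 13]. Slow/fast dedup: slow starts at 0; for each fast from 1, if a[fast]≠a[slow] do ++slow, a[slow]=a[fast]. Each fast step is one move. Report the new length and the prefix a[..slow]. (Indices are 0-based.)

(s=0,f=1) a[fast]=1=a[slow] dup → fast++
(s=0,f=2) a[fast]=1=a[slow] dup → fast++
(s=0,f=3) a[fast]=3≠a[slow]=1 write a[1]=3 → slow++,fast++
(s=1,f=4) a[fast]=3=a[slow] dup → fast++
(s=1,f=5) a[fast]=4≠a[slow]=3 write a[2]=4 → slow++,fast++
(s=2,f=6) a[fast]=5≠a[slow]=4 write a[3]=5 → slow++,fast++
(s=3,f=7) a[fast]=6≠a[slow]=5 write a[4]=6 → slow++,fast++
(s=4,f=8) a[fast]=7≠a[slow]=6 write a[5]=7 → slow++,fast++
(s=5,f=9) a[fast]=7=a[slow] dup → fast++
(s=5,f=10) a[fast]=10≠a[slow]=7 write a[6]=10 → slow++,fast++
(s=6,f=11) a[fast]=11≠a[slow]=10 write a[7]=11 → slow++,fast++
(s=7,f=12) a[fast]=12≠a[slow]=11 write a[8]=12 → slow++,fast++
(s=8,f=13) a[fast]=13≠a[slow]=12 write a[9]=13 → slow++,fast++

length 10; prefix = [1, 3, 4, 5, 6, 7, 10, 11, 12, 13]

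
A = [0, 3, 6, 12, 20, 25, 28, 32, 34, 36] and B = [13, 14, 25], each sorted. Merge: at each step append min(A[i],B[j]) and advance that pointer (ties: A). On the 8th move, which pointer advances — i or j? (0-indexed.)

[i=0,j=0] A[i]=0<=B[j]=13 take 0 → i++
[i=1,j=0] A[i]=3<=B[j]=13 take 3 → i++
[i=2,j=0] A[i]=6<=B[j]=13 take 6 → i++
[i=3,j=0] A[i]=12<=B[j]=13 take 12 → i++
[i=4,j=0] A[i]=20>B[j]=13 take 13 → j++
[i=4,j=1] A[i]=20>B[j]=14 take 14 → j++
[i=4,j=2] A[i]=20<=B[j]=25 take 20 → i++
[i=5,j=2] A[i]=25<=B[j]=25 take 25 → i++

i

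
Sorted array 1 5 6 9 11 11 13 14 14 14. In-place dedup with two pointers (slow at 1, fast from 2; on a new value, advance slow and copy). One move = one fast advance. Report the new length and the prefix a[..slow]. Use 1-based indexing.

slow=1 fast=2: a[fast]=5≠a[slow]=1 write a[2]=5, slow++,fast++
slow=2 fast=3: a[fast]=6≠a[slow]=5 write a[3]=6, slow++,fast++
slow=3 fast=4: a[fast]=9≠a[slow]=6 write a[4]=9, slow++,fast++
slow=4 fast=5: a[fast]=11≠a[slow]=9 write a[5]=11, slow++,fast++
slow=5 fast=6: a[fast]=11=a[slow] dup, fast++
slow=5 fast=7: a[fast]=13≠a[slow]=11 write a[6]=13, slow++,fast++
slow=6 fast=8: a[fast]=14≠a[slow]=13 write a[7]=14, slow++,fast++
slow=7 fast=9: a[fast]=14=a[slow] dup, fast++
slow=7 fast=10: a[fast]=14=a[slow] dup, fast++

length 7; prefix = [1, 5, 6, 9, 11, 13, 14]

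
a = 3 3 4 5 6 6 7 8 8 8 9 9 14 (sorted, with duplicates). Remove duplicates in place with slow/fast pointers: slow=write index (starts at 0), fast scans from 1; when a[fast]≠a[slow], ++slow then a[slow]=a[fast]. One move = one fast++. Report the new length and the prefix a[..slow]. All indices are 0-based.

slow=0 fast=1: a[fast]=3=a[slow] dup, fast++
slow=0 fast=2: a[fast]=4≠a[slow]=3 write a[1]=4, slow++,fast++
slow=1 fast=3: a[fast]=5≠a[slow]=4 write a[2]=5, slow++,fast++
slow=2 fast=4: a[fast]=6≠a[slow]=5 write a[3]=6, slow++,fast++
slow=3 fast=5: a[fast]=6=a[slow] dup, fast++
slow=3 fast=6: a[fast]=7≠a[slow]=6 write a[4]=7, slow++,fast++
slow=4 fast=7: a[fast]=8≠a[slow]=7 write a[5]=8, slow++,fast++
slow=5 fast=8: a[fast]=8=a[slow] dup, fast++
slow=5 fast=9: a[fast]=8=a[slow] dup, fast++
slow=5 fast=10: a[fast]=9≠a[slow]=8 write a[6]=9, slow++,fast++
slow=6 fast=11: a[fast]=9=a[slow] dup, fast++
slow=6 fast=12: a[fast]=14≠a[slow]=9 write a[7]=14, slow++,fast++

length 8; prefix = [3, 4, 5, 6, 7, 8, 9, 14]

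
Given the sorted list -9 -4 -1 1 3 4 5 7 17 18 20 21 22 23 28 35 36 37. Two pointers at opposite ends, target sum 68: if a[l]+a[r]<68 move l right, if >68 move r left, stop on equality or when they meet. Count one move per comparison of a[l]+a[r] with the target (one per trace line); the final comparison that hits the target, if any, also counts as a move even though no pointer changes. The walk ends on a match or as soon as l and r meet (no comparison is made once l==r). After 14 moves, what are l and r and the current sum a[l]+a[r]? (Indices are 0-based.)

[0,17] -9+37=28 <68 → l++
[1,17] -4+37=33 <68 → l++
[2,17] -1+37=36 <68 → l++
[3,17] 1+37=38 <68 → l++
[4,17] 3+37=40 <68 → l++
[5,17] 4+37=41 <68 → l++
[6,17] 5+37=42 <68 → l++
[7,17] 7+37=44 <68 → l++
[8,17] 17+37=54 <68 → l++
[9,17] 18+37=55 <68 → l++
[10,17] 20+37=57 <68 → l++
[11,17] 21+37=58 <68 → l++
[12,17] 22+37=59 <68 → l++
[13,17] 23+37=60 <68 → l++

l=14, r=17, sum=65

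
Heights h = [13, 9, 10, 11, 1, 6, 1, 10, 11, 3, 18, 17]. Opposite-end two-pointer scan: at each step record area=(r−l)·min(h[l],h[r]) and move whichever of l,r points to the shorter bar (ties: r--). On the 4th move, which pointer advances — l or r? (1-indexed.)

l

l=1 r=12: min(13,17)*11=143 best=143 *, l++
l=2 r=12: min(9,17)*10=90 best=143, l++
l=3 r=12: min(10,17)*9=90 best=143, l++
l=4 r=12: min(11,17)*8=88 best=143, l++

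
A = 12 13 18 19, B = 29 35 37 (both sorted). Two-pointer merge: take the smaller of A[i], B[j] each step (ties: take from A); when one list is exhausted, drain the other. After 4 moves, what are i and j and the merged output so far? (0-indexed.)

i=4, j=0, merged so far=[12, 13, 18, 19]

[i=0,j=0] A[i]=12<=B[j]=29 take 12 → i++
[i=1,j=0] A[i]=13<=B[j]=29 take 13 → i++
[i=2,j=0] A[i]=18<=B[j]=29 take 18 → i++
[i=3,j=0] A[i]=19<=B[j]=29 take 19 → i++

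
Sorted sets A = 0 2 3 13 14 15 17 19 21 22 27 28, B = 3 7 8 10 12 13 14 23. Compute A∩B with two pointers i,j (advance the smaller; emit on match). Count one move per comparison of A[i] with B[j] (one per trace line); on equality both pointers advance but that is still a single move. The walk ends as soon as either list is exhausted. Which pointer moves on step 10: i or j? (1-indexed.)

i

i=1 j=1: 0<3, i++
i=2 j=1: 2<3, i++
i=3 j=1: 3==3 emit, i++,j++
i=4 j=2: 13>7, j++
i=4 j=3: 13>8, j++
i=4 j=4: 13>10, j++
i=4 j=5: 13>12, j++
i=4 j=6: 13==13 emit, i++,j++
i=5 j=7: 14==14 emit, i++,j++
i=6 j=8: 15<23, i++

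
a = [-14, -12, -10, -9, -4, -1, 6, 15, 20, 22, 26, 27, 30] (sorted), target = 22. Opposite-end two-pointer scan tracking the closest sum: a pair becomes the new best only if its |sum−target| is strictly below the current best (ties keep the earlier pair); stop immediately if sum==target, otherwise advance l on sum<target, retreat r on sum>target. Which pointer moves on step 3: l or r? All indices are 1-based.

[1,13] -14+30=16 d=6 * → l++
[2,13] -12+30=18 d=4 * → l++
[3,13] -10+30=20 d=2 * → l++

l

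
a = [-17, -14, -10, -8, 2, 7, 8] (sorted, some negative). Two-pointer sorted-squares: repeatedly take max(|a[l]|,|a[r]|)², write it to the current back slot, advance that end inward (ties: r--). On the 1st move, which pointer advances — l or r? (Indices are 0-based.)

l

[0,6] |-17|>|8| out[6]=289 → l++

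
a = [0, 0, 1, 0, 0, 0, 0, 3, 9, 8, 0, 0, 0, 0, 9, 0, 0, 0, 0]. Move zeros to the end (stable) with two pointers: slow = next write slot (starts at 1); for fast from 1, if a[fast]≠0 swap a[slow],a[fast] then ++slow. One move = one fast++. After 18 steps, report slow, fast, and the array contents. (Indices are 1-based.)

slow=6, fast=19, a=[1, 3, 9, 8, 9, 0, 0, 0, 0, 0, 0, 0, 0, 0, 0, 0, 0, 0, 0]

slow=1 fast=1: a[fast]=0, fast++
slow=1 fast=2: a[fast]=0, fast++
slow=1 fast=3: a[fast]=1≠0 swap→a[1]=1, slow++,fast++
slow=2 fast=4: a[fast]=0, fast++
slow=2 fast=5: a[fast]=0, fast++
slow=2 fast=6: a[fast]=0, fast++
slow=2 fast=7: a[fast]=0, fast++
slow=2 fast=8: a[fast]=3≠0 swap→a[2]=3, slow++,fast++
slow=3 fast=9: a[fast]=9≠0 swap→a[3]=9, slow++,fast++
slow=4 fast=10: a[fast]=8≠0 swap→a[4]=8, slow++,fast++
slow=5 fast=11: a[fast]=0, fast++
slow=5 fast=12: a[fast]=0, fast++
slow=5 fast=13: a[fast]=0, fast++
slow=5 fast=14: a[fast]=0, fast++
slow=5 fast=15: a[fast]=9≠0 swap→a[5]=9, slow++,fast++
slow=6 fast=16: a[fast]=0, fast++
slow=6 fast=17: a[fast]=0, fast++
slow=6 fast=18: a[fast]=0, fast++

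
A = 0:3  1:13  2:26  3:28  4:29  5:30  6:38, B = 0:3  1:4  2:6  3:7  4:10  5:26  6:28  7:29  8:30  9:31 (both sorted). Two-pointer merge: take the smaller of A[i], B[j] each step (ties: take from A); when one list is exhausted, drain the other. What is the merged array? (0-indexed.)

[3, 3, 4, 6, 7, 10, 13, 26, 26, 28, 28, 29, 29, 30, 30, 31, 38]

[i=0,j=0] A[i]=3<=B[j]=3 take 3 → i++
[i=1,j=0] A[i]=13>B[j]=3 take 3 → j++
[i=1,j=1] A[i]=13>B[j]=4 take 4 → j++
[i=1,j=2] A[i]=13>B[j]=6 take 6 → j++
[i=1,j=3] A[i]=13>B[j]=7 take 7 → j++
[i=1,j=4] A[i]=13>B[j]=10 take 10 → j++
[i=1,j=5] A[i]=13<=B[j]=26 take 13 → i++
[i=2,j=5] A[i]=26<=B[j]=26 take 26 → i++
[i=3,j=5] A[i]=28>B[j]=26 take 26 → j++
[i=3,j=6] A[i]=28<=B[j]=28 take 28 → i++
[i=4,j=6] A[i]=29>B[j]=28 take 28 → j++
[i=4,j=7] A[i]=29<=B[j]=29 take 29 → i++
[i=5,j=7] A[i]=30>B[j]=29 take 29 → j++
[i=5,j=8] A[i]=30<=B[j]=30 take 30 → i++
[i=6,j=8] A[i]=38>B[j]=30 take 30 → j++
[i=6,j=9] A[i]=38>B[j]=31 take 31 → j++
[i=6,j=10] B done, take A[i]=38 → i++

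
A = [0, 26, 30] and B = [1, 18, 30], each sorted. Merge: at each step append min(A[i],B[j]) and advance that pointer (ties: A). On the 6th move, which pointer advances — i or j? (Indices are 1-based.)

[i=1,j=1] A[i]=0<=B[j]=1 take 0 → i++
[i=2,j=1] A[i]=26>B[j]=1 take 1 → j++
[i=2,j=2] A[i]=26>B[j]=18 take 18 → j++
[i=2,j=3] A[i]=26<=B[j]=30 take 26 → i++
[i=3,j=3] A[i]=30<=B[j]=30 take 30 → i++
[i=4,j=3] A done, take B[j]=30 → j++

j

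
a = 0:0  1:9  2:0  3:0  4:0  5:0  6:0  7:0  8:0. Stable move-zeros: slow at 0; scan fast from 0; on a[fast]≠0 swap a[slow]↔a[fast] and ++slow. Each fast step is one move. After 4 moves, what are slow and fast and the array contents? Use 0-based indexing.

slow=1, fast=4, a=[9, 0, 0, 0, 0, 0, 0, 0, 0]

(s=0,f=0) a[fast]=0 → fast++
(s=0,f=1) a[fast]=9≠0 swap→a[0]=9 → slow++,fast++
(s=1,f=2) a[fast]=0 → fast++
(s=1,f=3) a[fast]=0 → fast++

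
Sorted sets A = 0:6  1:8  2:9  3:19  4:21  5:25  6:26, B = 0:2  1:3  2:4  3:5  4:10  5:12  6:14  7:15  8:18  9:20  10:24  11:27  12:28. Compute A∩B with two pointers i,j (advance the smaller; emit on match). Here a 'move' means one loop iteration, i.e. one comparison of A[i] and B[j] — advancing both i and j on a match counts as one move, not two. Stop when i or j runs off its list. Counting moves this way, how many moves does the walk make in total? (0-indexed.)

18 moves

[i=0,j=0] 6>2 → j++
[i=0,j=1] 6>3 → j++
[i=0,j=2] 6>4 → j++
[i=0,j=3] 6>5 → j++
[i=0,j=4] 6<10 → i++
[i=1,j=4] 8<10 → i++
[i=2,j=4] 9<10 → i++
[i=3,j=4] 19>10 → j++
[i=3,j=5] 19>12 → j++
[i=3,j=6] 19>14 → j++
[i=3,j=7] 19>15 → j++
[i=3,j=8] 19>18 → j++
[i=3,j=9] 19<20 → i++
[i=4,j=9] 21>20 → j++
[i=4,j=10] 21<24 → i++
[i=5,j=10] 25>24 → j++
[i=5,j=11] 25<27 → i++
[i=6,j=11] 26<27 → i++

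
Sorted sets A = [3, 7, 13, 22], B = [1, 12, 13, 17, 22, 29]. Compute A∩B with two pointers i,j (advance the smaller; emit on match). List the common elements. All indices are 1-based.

[i=1,j=1] 3>1 → j++
[i=1,j=2] 3<12 → i++
[i=2,j=2] 7<12 → i++
[i=3,j=2] 13>12 → j++
[i=3,j=3] 13==13 emit → i++,j++
[i=4,j=4] 22>17 → j++
[i=4,j=5] 22==22 emit → i++,j++

intersection = [13, 22]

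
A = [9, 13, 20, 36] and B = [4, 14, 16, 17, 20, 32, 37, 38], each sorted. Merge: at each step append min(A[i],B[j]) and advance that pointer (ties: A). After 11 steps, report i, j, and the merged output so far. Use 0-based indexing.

i=4, j=7, merged so far=[4, 9, 13, 14, 16, 17, 20, 20, 32, 36, 37]

[i=0,j=0] A[i]=9>B[j]=4 take 4 → j++
[i=0,j=1] A[i]=9<=B[j]=14 take 9 → i++
[i=1,j=1] A[i]=13<=B[j]=14 take 13 → i++
[i=2,j=1] A[i]=20>B[j]=14 take 14 → j++
[i=2,j=2] A[i]=20>B[j]=16 take 16 → j++
[i=2,j=3] A[i]=20>B[j]=17 take 17 → j++
[i=2,j=4] A[i]=20<=B[j]=20 take 20 → i++
[i=3,j=4] A[i]=36>B[j]=20 take 20 → j++
[i=3,j=5] A[i]=36>B[j]=32 take 32 → j++
[i=3,j=6] A[i]=36<=B[j]=37 take 36 → i++
[i=4,j=6] A done, take B[j]=37 → j++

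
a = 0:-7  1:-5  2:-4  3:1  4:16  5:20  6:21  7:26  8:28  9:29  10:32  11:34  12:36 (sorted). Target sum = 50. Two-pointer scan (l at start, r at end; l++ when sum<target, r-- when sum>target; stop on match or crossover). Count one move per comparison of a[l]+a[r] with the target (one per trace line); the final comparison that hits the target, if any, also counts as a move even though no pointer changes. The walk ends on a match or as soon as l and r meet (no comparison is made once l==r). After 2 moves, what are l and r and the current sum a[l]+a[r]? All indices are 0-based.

[0,12] -7+36=29 <50 → l++
[1,12] -5+36=31 <50 → l++

l=2, r=12, sum=32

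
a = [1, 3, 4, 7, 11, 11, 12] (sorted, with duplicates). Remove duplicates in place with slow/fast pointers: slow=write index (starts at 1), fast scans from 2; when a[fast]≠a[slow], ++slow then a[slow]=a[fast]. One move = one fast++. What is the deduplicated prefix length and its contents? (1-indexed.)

length 6; prefix = [1, 3, 4, 7, 11, 12]

(s=1,f=2) a[fast]=3≠a[slow]=1 write a[2]=3 → slow++,fast++
(s=2,f=3) a[fast]=4≠a[slow]=3 write a[3]=4 → slow++,fast++
(s=3,f=4) a[fast]=7≠a[slow]=4 write a[4]=7 → slow++,fast++
(s=4,f=5) a[fast]=11≠a[slow]=7 write a[5]=11 → slow++,fast++
(s=5,f=6) a[fast]=11=a[slow] dup → fast++
(s=5,f=7) a[fast]=12≠a[slow]=11 write a[6]=12 → slow++,fast++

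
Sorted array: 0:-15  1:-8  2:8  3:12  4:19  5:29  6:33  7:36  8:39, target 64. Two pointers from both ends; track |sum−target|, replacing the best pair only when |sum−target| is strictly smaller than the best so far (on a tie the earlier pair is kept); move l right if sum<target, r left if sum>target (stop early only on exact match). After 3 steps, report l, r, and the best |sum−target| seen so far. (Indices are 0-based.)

l=3, r=8, best |Δ|=17

[0,8] -15+39=24 d=40 * → l++
[1,8] -8+39=31 d=33 * → l++
[2,8] 8+39=47 d=17 * → l++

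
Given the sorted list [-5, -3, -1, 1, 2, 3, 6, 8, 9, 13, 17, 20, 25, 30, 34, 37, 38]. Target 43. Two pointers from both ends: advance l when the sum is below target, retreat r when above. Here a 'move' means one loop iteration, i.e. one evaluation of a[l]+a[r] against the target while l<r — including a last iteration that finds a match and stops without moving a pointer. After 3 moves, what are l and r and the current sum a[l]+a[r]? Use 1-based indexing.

l=4, r=17, sum=39

l=1 r=17: -5+38=33 <43, l++
l=2 r=17: -3+38=35 <43, l++
l=3 r=17: -1+38=37 <43, l++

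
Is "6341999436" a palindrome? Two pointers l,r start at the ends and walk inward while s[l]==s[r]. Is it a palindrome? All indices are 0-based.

l=0 r=9: '6'=='6', l++,r--
l=1 r=8: '3'=='3', l++,r--
l=2 r=7: '4'=='4', l++,r--
l=3 r=6: '1'!='9', stop

not a palindrome (mismatch at 3,6)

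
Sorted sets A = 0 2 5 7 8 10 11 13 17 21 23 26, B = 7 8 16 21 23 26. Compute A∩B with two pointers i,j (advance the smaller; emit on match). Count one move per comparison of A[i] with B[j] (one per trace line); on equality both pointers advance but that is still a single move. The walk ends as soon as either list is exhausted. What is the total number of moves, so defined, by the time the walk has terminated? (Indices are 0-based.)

13 moves

[i=0,j=0] 0<7 → i++
[i=1,j=0] 2<7 → i++
[i=2,j=0] 5<7 → i++
[i=3,j=0] 7==7 emit → i++,j++
[i=4,j=1] 8==8 emit → i++,j++
[i=5,j=2] 10<16 → i++
[i=6,j=2] 11<16 → i++
[i=7,j=2] 13<16 → i++
[i=8,j=2] 17>16 → j++
[i=8,j=3] 17<21 → i++
[i=9,j=3] 21==21 emit → i++,j++
[i=10,j=4] 23==23 emit → i++,j++
[i=11,j=5] 26==26 emit → i++,j++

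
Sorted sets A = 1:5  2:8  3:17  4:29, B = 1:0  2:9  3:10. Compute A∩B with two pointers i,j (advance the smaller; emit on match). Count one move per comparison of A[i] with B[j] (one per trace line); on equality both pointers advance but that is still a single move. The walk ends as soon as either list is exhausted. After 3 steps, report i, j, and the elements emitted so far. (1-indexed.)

[i=1,j=1] 5>0 → j++
[i=1,j=2] 5<9 → i++
[i=2,j=2] 8<9 → i++

i=3, j=2, emitted=[]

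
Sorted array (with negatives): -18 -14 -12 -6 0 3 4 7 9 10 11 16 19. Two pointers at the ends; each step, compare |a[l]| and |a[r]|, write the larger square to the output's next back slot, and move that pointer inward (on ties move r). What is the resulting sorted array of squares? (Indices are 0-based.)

[0,12] |-18|<=|19| out[12]=361 → r--
[0,11] |-18|>|16| out[11]=324 → l++
[1,11] |-14|<=|16| out[10]=256 → r--
[1,10] |-14|>|11| out[9]=196 → l++
[2,10] |-12|>|11| out[8]=144 → l++
[3,10] |-6|<=|11| out[7]=121 → r--
[3,9] |-6|<=|10| out[6]=100 → r--
[3,8] |-6|<=|9| out[5]=81 → r--
[3,7] |-6|<=|7| out[4]=49 → r--
[3,6] |-6|>|4| out[3]=36 → l++
[4,6] |0|<=|4| out[2]=16 → r--
[4,5] |0|<=|3| out[1]=9 → r--
[4,4] |0|<=|0| out[0]=0 → r--

[0, 9, 16, 36, 49, 81, 100, 121, 144, 196, 256, 324, 361]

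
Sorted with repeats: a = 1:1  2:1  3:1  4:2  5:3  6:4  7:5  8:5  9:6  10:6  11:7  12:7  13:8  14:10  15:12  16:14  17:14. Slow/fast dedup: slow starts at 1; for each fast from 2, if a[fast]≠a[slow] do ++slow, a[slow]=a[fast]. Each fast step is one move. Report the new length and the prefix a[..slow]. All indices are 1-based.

slow=1 fast=2: a[fast]=1=a[slow] dup, fast++
slow=1 fast=3: a[fast]=1=a[slow] dup, fast++
slow=1 fast=4: a[fast]=2≠a[slow]=1 write a[2]=2, slow++,fast++
slow=2 fast=5: a[fast]=3≠a[slow]=2 write a[3]=3, slow++,fast++
slow=3 fast=6: a[fast]=4≠a[slow]=3 write a[4]=4, slow++,fast++
slow=4 fast=7: a[fast]=5≠a[slow]=4 write a[5]=5, slow++,fast++
slow=5 fast=8: a[fast]=5=a[slow] dup, fast++
slow=5 fast=9: a[fast]=6≠a[slow]=5 write a[6]=6, slow++,fast++
slow=6 fast=10: a[fast]=6=a[slow] dup, fast++
slow=6 fast=11: a[fast]=7≠a[slow]=6 write a[7]=7, slow++,fast++
slow=7 fast=12: a[fast]=7=a[slow] dup, fast++
slow=7 fast=13: a[fast]=8≠a[slow]=7 write a[8]=8, slow++,fast++
slow=8 fast=14: a[fast]=10≠a[slow]=8 write a[9]=10, slow++,fast++
slow=9 fast=15: a[fast]=12≠a[slow]=10 write a[10]=12, slow++,fast++
slow=10 fast=16: a[fast]=14≠a[slow]=12 write a[11]=14, slow++,fast++
slow=11 fast=17: a[fast]=14=a[slow] dup, fast++

length 11; prefix = [1, 2, 3, 4, 5, 6, 7, 8, 10, 12, 14]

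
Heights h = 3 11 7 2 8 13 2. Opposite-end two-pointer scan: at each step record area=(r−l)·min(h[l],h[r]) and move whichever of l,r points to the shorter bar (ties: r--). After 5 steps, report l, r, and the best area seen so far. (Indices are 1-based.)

[1,7] min(3,2)*6=12 best=12 * → r--
[1,6] min(3,13)*5=15 best=15 * → l++
[2,6] min(11,13)*4=44 best=44 * → l++
[3,6] min(7,13)*3=21 best=44 → l++
[4,6] min(2,13)*2=4 best=44 → l++

l=5, r=6, best area=44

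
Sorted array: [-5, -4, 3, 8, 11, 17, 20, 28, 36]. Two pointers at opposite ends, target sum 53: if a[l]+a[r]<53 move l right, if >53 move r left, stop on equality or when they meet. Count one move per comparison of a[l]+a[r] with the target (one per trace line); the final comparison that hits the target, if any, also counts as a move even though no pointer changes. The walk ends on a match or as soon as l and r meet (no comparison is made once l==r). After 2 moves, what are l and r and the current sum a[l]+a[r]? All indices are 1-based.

[1,9] -5+36=31 <53 → l++
[2,9] -4+36=32 <53 → l++

l=3, r=9, sum=39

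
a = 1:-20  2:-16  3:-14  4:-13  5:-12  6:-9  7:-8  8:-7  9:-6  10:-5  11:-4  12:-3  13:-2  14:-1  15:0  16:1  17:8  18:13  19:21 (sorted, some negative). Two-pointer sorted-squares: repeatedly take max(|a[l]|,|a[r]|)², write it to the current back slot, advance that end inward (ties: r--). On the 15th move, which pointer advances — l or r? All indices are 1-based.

l=1 r=19: |-20|<=|21| out[19]=441, r--
l=1 r=18: |-20|>|13| out[18]=400, l++
l=2 r=18: |-16|>|13| out[17]=256, l++
l=3 r=18: |-14|>|13| out[16]=196, l++
l=4 r=18: |-13|<=|13| out[15]=169, r--
l=4 r=17: |-13|>|8| out[14]=169, l++
l=5 r=17: |-12|>|8| out[13]=144, l++
l=6 r=17: |-9|>|8| out[12]=81, l++
l=7 r=17: |-8|<=|8| out[11]=64, r--
l=7 r=16: |-8|>|1| out[10]=64, l++
l=8 r=16: |-7|>|1| out[9]=49, l++
l=9 r=16: |-6|>|1| out[8]=36, l++
l=10 r=16: |-5|>|1| out[7]=25, l++
l=11 r=16: |-4|>|1| out[6]=16, l++
l=12 r=16: |-3|>|1| out[5]=9, l++

l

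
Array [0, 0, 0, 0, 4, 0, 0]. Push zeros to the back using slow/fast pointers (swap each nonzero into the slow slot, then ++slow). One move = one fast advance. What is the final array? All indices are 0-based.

(s=0,f=0) a[fast]=0 → fast++
(s=0,f=1) a[fast]=0 → fast++
(s=0,f=2) a[fast]=0 → fast++
(s=0,f=3) a[fast]=0 → fast++
(s=0,f=4) a[fast]=4≠0 swap→a[0]=4 → slow++,fast++
(s=1,f=5) a[fast]=0 → fast++
(s=1,f=6) a[fast]=0 → fast++

[4, 0, 0, 0, 0, 0, 0]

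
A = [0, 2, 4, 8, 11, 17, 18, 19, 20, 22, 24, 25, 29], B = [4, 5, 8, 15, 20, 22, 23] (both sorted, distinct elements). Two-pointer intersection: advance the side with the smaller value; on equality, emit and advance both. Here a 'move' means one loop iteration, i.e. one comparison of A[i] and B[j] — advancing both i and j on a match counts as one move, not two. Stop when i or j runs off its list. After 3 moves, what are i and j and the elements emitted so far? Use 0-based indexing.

i=3, j=1, emitted=[4]

i=0 j=0: 0<4, i++
i=1 j=0: 2<4, i++
i=2 j=0: 4==4 emit, i++,j++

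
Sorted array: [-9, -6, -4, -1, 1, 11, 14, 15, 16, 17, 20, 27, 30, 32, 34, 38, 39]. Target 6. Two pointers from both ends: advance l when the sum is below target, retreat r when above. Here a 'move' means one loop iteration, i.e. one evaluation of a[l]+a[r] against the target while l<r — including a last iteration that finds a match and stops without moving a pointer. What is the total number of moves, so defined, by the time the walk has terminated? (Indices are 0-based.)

10 moves

[0,16] -9+39=30 >6 → r--
[0,15] -9+38=29 >6 → r--
[0,14] -9+34=25 >6 → r--
[0,13] -9+32=23 >6 → r--
[0,12] -9+30=21 >6 → r--
[0,11] -9+27=18 >6 → r--
[0,10] -9+20=11 >6 → r--
[0,9] -9+17=8 >6 → r--
[0,8] -9+16=7 >6 → r--
[0,7] -9+15=6 → found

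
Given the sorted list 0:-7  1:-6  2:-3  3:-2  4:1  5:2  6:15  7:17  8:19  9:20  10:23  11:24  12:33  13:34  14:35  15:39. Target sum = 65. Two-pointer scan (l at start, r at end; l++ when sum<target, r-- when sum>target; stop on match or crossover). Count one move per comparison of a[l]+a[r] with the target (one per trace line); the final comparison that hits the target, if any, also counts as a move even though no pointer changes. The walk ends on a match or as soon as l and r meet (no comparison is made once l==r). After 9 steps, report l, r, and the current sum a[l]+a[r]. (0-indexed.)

[0,15] -7+39=32 <65 → l++
[1,15] -6+39=33 <65 → l++
[2,15] -3+39=36 <65 → l++
[3,15] -2+39=37 <65 → l++
[4,15] 1+39=40 <65 → l++
[5,15] 2+39=41 <65 → l++
[6,15] 15+39=54 <65 → l++
[7,15] 17+39=56 <65 → l++
[8,15] 19+39=58 <65 → l++

l=9, r=15, sum=59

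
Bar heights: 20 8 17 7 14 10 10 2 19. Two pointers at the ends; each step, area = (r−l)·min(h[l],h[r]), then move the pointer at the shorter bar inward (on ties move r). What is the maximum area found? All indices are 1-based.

[1,9] min(20,19)*8=152 best=152 * → r--
[1,8] min(20,2)*7=14 best=152 → r--
[1,7] min(20,10)*6=60 best=152 → r--
[1,6] min(20,10)*5=50 best=152 → r--
[1,5] min(20,14)*4=56 best=152 → r--
[1,4] min(20,7)*3=21 best=152 → r--
[1,3] min(20,17)*2=34 best=152 → r--
[1,2] min(20,8)*1=8 best=152 → r--

max area = 152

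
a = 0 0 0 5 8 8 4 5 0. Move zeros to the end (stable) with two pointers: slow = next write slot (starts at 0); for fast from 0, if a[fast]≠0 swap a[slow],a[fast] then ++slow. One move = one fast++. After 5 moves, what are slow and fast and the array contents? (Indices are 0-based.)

slow=2, fast=5, a=[5, 8, 0, 0, 0, 8, 4, 5, 0]

slow=0 fast=0: a[fast]=0, fast++
slow=0 fast=1: a[fast]=0, fast++
slow=0 fast=2: a[fast]=0, fast++
slow=0 fast=3: a[fast]=5≠0 swap→a[0]=5, slow++,fast++
slow=1 fast=4: a[fast]=8≠0 swap→a[1]=8, slow++,fast++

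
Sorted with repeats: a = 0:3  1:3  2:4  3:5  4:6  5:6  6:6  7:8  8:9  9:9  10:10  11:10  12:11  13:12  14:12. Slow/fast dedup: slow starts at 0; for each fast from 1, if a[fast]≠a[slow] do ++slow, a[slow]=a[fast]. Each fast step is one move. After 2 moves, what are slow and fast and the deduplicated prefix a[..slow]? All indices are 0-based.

slow=0 fast=1: a[fast]=3=a[slow] dup, fast++
slow=0 fast=2: a[fast]=4≠a[slow]=3 write a[1]=4, slow++,fast++

slow=1, fast=3, prefix=[3, 4]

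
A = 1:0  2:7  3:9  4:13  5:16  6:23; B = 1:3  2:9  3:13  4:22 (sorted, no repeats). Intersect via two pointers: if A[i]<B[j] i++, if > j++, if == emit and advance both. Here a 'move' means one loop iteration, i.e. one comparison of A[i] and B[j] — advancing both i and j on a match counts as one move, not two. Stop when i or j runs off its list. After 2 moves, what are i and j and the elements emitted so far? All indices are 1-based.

i=2, j=2, emitted=[]

i=1 j=1: 0<3, i++
i=2 j=1: 7>3, j++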